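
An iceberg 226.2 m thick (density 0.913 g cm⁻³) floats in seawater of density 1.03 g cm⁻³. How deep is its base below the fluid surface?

201 m

Draft d = t ρ_obj/ρ_fluid = 226.2 m × 0.913/1.03 = 201 m.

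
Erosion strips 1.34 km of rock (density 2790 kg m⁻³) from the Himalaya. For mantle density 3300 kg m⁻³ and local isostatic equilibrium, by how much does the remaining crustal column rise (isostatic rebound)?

Unloading: uplift u = e ρ_c/ρ_m = 1.34 km × 2790/3300 = 1.13 km.

1.13 km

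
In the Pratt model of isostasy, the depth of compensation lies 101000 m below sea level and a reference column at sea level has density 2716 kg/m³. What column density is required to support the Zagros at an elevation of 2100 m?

Pratt balance: ρ_ref D = ρ (D + h).
ρ = ρ_ref D/(D + h) = 2716 × 101000 m/(101000 m + 2100 m) = 2660 kg/m³.

2660 kg/m³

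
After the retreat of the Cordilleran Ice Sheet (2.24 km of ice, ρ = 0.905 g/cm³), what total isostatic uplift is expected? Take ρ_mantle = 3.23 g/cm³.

Removing the load lets mantle flow back in; uplift u satisfies ρ_ice t = ρ_m u.
u = t ρ_ice/ρ_m = 2.24 km × 0.905/3.23 = 0.628 km.

0.628 km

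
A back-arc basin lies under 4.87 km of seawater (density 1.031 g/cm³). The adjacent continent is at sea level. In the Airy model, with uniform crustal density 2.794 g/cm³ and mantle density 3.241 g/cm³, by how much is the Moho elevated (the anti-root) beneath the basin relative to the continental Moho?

Equating mass per unit area of the two columns: replacing crust with seawater at the top is compensated by replacing crust with mantle at the base: d (ρ_c − ρ_w) = a (ρ_m − ρ_c).
a = d (ρ_c − ρ_w)/(ρ_m − ρ_c) = 4.87 km × 1.763/0.447 = 19.2 km.

19.2 km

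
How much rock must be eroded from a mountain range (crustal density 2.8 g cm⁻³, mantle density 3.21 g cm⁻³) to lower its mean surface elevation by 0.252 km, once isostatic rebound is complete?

Net drop Δ = e − u = e − e ρ_c/ρ_m = e (ρ_m − ρ_c)/ρ_m.
e = Δ ρ_m/(ρ_m − ρ_c) = 0.252 km × 3.21/0.41 = 1.97 km.

1.97 km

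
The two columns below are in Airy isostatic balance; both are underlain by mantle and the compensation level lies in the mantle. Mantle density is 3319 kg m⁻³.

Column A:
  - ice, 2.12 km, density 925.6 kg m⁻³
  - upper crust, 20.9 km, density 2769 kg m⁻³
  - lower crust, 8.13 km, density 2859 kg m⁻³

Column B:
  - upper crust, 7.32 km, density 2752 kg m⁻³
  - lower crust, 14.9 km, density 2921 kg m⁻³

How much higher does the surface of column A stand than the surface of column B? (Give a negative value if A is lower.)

For any compensation level in the mantle, the mantle terms cancel and isostasy reduces to e = (Σt_A − Σt_B) − (Σ(ρt)_A − Σ(ρt)_B) / ρ_m.
Σt_A = 31.15 km; Σt_B = 22.22 km; Σ(ρt)_A = 83078.042; Σ(ρt)_B = 63667.54 (in km·kg m⁻³).
e = (31.15 − 22.22) − (83078.042 − 63667.54) / 3319 = 3.08 km.

3.08 km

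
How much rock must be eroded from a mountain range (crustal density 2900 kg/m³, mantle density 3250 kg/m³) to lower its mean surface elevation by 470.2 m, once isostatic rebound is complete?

4370 m

Net drop Δ = e − u = e − e ρ_c/ρ_m = e (ρ_m − ρ_c)/ρ_m.
e = Δ ρ_m/(ρ_m − ρ_c) = 470.2 m × 3250/350 = 4370 m.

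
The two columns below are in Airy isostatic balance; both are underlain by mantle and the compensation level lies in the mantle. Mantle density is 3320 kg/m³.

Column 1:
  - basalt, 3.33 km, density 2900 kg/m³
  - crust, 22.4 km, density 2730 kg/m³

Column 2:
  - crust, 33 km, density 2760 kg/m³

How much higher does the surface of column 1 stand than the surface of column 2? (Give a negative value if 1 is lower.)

−1.16 km

For any compensation level in the mantle, the mantle terms cancel and isostasy reduces to e = (Σt_1 − Σt_2) − (Σ(ρt)_1 − Σ(ρt)_2) / ρ_m.
Σt_1 = 25.73 km; Σt_2 = 33 km; Σ(ρt)_1 = 70809; Σ(ρt)_2 = 91080 (in km·kg/m³).
e = (25.73 − 33) − (70809 − 91080) / 3320 = −1.16 km.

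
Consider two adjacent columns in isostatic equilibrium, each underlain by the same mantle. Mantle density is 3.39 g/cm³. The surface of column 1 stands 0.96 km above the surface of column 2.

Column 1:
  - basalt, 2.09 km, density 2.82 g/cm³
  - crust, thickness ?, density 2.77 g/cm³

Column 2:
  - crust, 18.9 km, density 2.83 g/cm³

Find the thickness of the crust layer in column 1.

20.4 km

Take the compensation level at the base of the deeper column (depth z_c below the surface of column 1) and equate Σ ρ_i t_i down to z_c; mantle fills any gap and the z_c terms cancel.
Column 1: 2.09×2.82 + x×2.77 + (z_c − 2.09 − x)×3.39
Column 2: 0.96×0 + 18.9×2.83 + (z_c − 0.96 − 18.9)×3.39
The z_c×3.39 term appears on both sides and cancels. Collect the known terms of each column as K = Σ(ρt)_known − 3.39 × (depth of known layers): K_1 = 5.8938 − 3.39×2.09 = −1.1913; K_2 = 53.487 − 3.39×(0.96 + 18.9) = −13.8384.
Balance: K_1 − x×(3.39 − 2.77) = K_2, so x = (K_1 − K_2)/(3.39 − 2.77) = 12.6471/0.62 = 20.4 km.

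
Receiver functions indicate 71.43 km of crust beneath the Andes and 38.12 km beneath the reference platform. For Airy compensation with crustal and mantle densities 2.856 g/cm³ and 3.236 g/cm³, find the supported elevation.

3.91 km

Excess crust Δ = 71.43 km − 38.12 km = 33.31 km, split between elevation h and root r with h + r = Δ.
Airy balance ρ_c h = (ρ_m − ρ_c) r gives r = h ρ_c/(ρ_m − ρ_c), so h (1 + ρ_c/(ρ_m − ρ_c)) = Δ, i.e. h = Δ (ρ_m − ρ_c)/ρ_m.
h = 33.31 km × 0.38/3.236 = 3.91 km.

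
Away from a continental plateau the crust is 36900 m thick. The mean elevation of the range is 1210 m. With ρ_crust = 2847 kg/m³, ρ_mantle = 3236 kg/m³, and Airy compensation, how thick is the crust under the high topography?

Root depth r = h ρ_c / (ρ_m − ρ_c) = 1210 m × 2847 / 389 = 8856 m.
Total thickness = T + h + r = 36900 m + 1210 m + 8856 m = 47000 m.

47000 m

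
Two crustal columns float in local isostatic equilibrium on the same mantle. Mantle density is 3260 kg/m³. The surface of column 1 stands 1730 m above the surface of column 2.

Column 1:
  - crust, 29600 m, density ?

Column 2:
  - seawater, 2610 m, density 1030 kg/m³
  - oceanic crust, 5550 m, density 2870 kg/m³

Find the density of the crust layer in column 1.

Take the compensation level at the base of the deeper column (depth z_c below the surface of column 1) and equate Σ ρ_i t_i down to z_c; mantle fills any gap and the z_c terms cancel.
Column 1: 29600×ρ + (z_c − 29600)×3260
Column 2: 1730×0 + 2610×1030 + 5550×2870 + (z_c − 1730 − 8160)×3260
The z_c×3260 term appears on both sides and cancels. Collect the known terms of each column as K = Σ(ρt)_known − 3260 × (depth of known layers): K_1 = 0 − 3260×29600 = −96496000; K_2 = 18616800 − 3260×(1730 + 8160) = −13624600.
Balance: K_1 + 29600×ρ = K_2, so ρ = (K_2 − K_1)/29600 = 82871400/29600 = 2800 kg/m³.

2800 kg/m³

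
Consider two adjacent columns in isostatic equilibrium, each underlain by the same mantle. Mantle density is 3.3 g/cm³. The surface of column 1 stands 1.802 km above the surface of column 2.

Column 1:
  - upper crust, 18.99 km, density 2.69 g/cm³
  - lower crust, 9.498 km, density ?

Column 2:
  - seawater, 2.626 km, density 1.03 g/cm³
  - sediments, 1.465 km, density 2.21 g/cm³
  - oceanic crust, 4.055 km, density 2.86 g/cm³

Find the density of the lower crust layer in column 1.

2.91 g/cm³

Take the compensation level at the base of the deeper column (depth z_c below the surface of column 1) and equate Σ ρ_i t_i down to z_c; mantle fills any gap and the z_c terms cancel.
Column 1: 18.99×2.69 + 9.498×ρ + (z_c − 28.488)×3.3
Column 2: 1.802×0 + 2.626×1.03 + 1.465×2.21 + 4.055×2.86 + (z_c − 1.802 − 8.146)×3.3
The z_c×3.3 term appears on both sides and cancels. Collect the known terms of each column as K = Σ(ρt)_known − 3.3 × (depth of known layers): K_1 = 51.0831 − 3.3×28.488 = −42.9273; K_2 = 17.53973 − 3.3×(1.802 + 8.146) = −15.28867.
Balance: K_1 + 9.498×ρ = K_2, so ρ = (K_2 − K_1)/9.498 = 27.6386/9.498 = 2.91 g/cm³.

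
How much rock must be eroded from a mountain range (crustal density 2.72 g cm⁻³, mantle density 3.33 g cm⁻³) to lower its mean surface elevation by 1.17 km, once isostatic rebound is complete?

Net drop Δ = e − u = e − e ρ_c/ρ_m = e (ρ_m − ρ_c)/ρ_m.
e = Δ ρ_m/(ρ_m − ρ_c) = 1.17 km × 3.33/0.61 = 6.39 km.

6.39 km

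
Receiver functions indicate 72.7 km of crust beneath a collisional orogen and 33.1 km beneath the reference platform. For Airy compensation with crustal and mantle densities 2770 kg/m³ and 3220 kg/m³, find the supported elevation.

5.53 km

Excess crust Δ = 72.7 km − 33.1 km = 39.6 km, split between elevation h and root r with h + r = Δ.
Airy balance ρ_c h = (ρ_m − ρ_c) r gives r = h ρ_c/(ρ_m − ρ_c), so h (1 + ρ_c/(ρ_m − ρ_c)) = Δ, i.e. h = Δ (ρ_m − ρ_c)/ρ_m.
h = 39.6 km × 450/3220 = 5.53 km.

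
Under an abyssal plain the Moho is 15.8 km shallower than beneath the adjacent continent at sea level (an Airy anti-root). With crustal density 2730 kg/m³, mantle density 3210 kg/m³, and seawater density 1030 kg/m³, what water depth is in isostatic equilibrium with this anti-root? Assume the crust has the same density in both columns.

Replacing a thickness d of crust by seawater at the top must be balanced by replacing crust with mantle at the base: d (ρ_c − ρ_w) = a (ρ_m − ρ_c).
d = a (ρ_m − ρ_c)/(ρ_c − ρ_w) = 15.8 km × 480/1700 = 4.46 km.

4.46 km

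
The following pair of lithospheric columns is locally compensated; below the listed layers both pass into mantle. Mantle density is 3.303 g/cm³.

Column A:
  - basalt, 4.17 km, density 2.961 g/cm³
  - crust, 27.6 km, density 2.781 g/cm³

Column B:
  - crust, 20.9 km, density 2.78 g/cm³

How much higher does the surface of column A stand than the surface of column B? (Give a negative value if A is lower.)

For any compensation level in the mantle, the mantle terms cancel and isostasy reduces to e = (Σt_A − Σt_B) − (Σ(ρt)_A − Σ(ρt)_B) / ρ_m.
Σt_A = 31.77 km; Σt_B = 20.9 km; Σ(ρt)_A = 89.10297; Σ(ρt)_B = 58.102 (in km·g/cm³).
e = (31.77 − 20.9) − (89.10297 − 58.102) / 3.303 = 1.48 km.

1.48 km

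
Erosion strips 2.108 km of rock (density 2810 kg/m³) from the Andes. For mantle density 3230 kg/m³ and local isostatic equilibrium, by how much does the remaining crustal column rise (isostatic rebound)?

Unloading: uplift u = e ρ_c/ρ_m = 2.108 km × 2810/3230 = 1.83 km.

1.83 km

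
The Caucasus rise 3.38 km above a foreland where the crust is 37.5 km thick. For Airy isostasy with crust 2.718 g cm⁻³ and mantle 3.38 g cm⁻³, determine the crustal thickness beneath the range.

54.8 km

Root depth r = h ρ_c / (ρ_m − ρ_c) = 3.38 km × 2.718 / 0.662 = 13.88 km.
Total thickness = T + h + r = 37.5 km + 3.38 km + 13.88 km = 54.8 km.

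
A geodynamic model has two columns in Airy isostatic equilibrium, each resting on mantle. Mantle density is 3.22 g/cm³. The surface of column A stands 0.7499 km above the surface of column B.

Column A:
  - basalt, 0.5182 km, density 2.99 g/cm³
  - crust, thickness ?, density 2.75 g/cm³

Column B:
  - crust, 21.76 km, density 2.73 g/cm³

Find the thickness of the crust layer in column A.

Take the compensation level at the base of the deeper column (depth z_c below the surface of column A) and equate Σ ρ_i t_i down to z_c; mantle fills any gap and the z_c terms cancel.
Column A: 0.5182×2.99 + x×2.75 + (z_c − 0.5182 − x)×3.22
Column B: 0.7499×0 + 21.76×2.73 + (z_c − 0.7499 − 21.76)×3.22
The z_c×3.22 term appears on both sides and cancels. Collect the known terms of each column as K = Σ(ρt)_known − 3.22 × (depth of known layers): K_A = 1.549418 − 3.22×0.5182 = −0.119186; K_B = 59.4048 − 3.22×(0.7499 + 21.76) = −13.077078.
Balance: K_A − x×(3.22 − 2.75) = K_B, so x = (K_A − K_B)/(3.22 − 2.75) = 12.9579/0.47 = 27.6 km.

27.6 km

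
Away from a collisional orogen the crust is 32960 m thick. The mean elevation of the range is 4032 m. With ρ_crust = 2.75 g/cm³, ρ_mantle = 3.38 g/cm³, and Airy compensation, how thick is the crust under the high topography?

54600 m

Root depth r = h ρ_c / (ρ_m − ρ_c) = 4032 m × 2.75 / 0.63 = 17600 m.
Total thickness = T + h + r = 32960 m + 4032 m + 17600 m = 54600 m.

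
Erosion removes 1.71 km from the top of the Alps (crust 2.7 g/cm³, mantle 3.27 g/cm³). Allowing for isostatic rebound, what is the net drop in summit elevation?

Rebound u = e ρ_c/ρ_m = 1.71 km × 2.7/3.27 = 1.412 km.
Net surface drop = e − u = 1.71 km − 1.412 km = e (ρ_m − ρ_c)/ρ_m = 0.298 km.

0.298 km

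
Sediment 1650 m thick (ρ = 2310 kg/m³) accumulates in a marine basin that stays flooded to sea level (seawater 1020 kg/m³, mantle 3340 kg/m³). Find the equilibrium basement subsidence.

Submarine loading: the sediment displaces seawater, and the subsidence is in turn flooded, so s (ρ_m − ρ_w) = t (ρ_sed − ρ_w).
s = 1650 m × (2310 − 1020) / (3340 − 1020) = 917 m.

917 m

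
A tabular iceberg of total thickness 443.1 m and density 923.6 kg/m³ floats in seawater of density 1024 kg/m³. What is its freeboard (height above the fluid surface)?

Floating equilibrium: submerged depth d = t ρ_obj/ρ_fluid = 443.1 m × 923.6/1024 = 399.7 m.
Freeboard = t − d = 443.1 m − 399.7 m = 43.4 m.

43.4 m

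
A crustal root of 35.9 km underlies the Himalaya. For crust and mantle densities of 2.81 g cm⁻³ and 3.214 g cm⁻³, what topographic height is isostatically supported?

By Archimedes' principle applied to the lithosphere: ρ_c h = (ρ_m − ρ_c) r.
h = r (ρ_m − ρ_c) / ρ_c = 35.9 km × (3.214 − 2.81) / 2.81 = 5.16 km.

5.16 km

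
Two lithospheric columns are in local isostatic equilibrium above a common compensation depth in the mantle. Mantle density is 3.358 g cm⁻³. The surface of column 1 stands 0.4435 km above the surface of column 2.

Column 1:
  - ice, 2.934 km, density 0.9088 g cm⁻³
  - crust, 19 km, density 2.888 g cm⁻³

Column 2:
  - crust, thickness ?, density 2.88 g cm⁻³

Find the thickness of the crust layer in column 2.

Take the compensation level at the base of the deeper column (depth z_c below the surface of column 1) and equate Σ ρ_i t_i down to z_c; mantle fills any gap and the z_c terms cancel.
Column 1: 2.934×0.9088 + 19×2.888 + (z_c − 21.934)×3.358
Column 2: 0.4435×0 + x×2.88 + (z_c − 0.4435 − 0 − x)×3.358
The z_c×3.358 term appears on both sides and cancels. Collect the known terms of each column as K = Σ(ρt)_known − 3.358 × (depth of known layers): K_1 = 57.5384192 − 3.358×21.934 = −16.1159528; K_2 = 0 − 3.358×(0.4435 + 0) = −1.489273.
Balance: K_1 = K_2 − x×(3.358 − 2.88), so x = (K_2 − K_1)/(3.358 − 2.88) = 14.6267/0.478 = 30.6 km.

30.6 km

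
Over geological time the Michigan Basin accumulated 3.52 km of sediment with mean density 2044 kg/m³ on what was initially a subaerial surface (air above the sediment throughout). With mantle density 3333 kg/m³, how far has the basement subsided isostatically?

Subaerial load: s = t ρ_sed / ρ_m = 3.52 km × 2044/3333 = 2.16 km.

2.16 km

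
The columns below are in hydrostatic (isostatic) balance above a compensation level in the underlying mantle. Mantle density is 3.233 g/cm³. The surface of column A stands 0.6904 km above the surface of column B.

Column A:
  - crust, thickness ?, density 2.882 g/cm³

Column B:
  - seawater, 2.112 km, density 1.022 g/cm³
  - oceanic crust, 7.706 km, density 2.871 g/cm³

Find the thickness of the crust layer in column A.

27.6 km

Take the compensation level at the base of the deeper column (depth z_c below the surface of column A) and equate Σ ρ_i t_i down to z_c; mantle fills any gap and the z_c terms cancel.
Column A: x×2.882 + (z_c − 0 − x)×3.233
Column B: 0.6904×0 + 2.112×1.022 + 7.706×2.871 + (z_c − 0.6904 − 9.818)×3.233
The z_c×3.233 term appears on both sides and cancels. Collect the known terms of each column as K = Σ(ρt)_known − 3.233 × (depth of known layers): K_A = 0 − 3.233×0 = 0; K_B = 24.28239 − 3.233×(0.6904 + 9.818) = −9.6912672.
Balance: K_A − x×(3.233 − 2.882) = K_B, so x = (K_A − K_B)/(3.233 − 2.882) = 9.69127/0.351 = 27.6 km.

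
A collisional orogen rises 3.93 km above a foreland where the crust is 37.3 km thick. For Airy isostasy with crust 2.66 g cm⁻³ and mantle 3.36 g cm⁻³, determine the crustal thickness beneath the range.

56.2 km

Root depth r = h ρ_c / (ρ_m − ρ_c) = 3.93 km × 2.66 / 0.7 = 14.93 km.
Total thickness = T + h + r = 37.3 km + 3.93 km + 14.93 km = 56.2 km.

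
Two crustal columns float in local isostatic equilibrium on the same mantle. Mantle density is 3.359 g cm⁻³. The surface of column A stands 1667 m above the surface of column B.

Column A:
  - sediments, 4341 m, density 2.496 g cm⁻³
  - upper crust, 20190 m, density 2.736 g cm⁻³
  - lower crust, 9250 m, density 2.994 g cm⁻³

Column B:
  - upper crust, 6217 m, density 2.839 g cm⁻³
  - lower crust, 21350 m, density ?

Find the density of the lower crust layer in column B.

Take the compensation level at the base of the deeper column (depth z_c below the surface of column A) and equate Σ ρ_i t_i down to z_c; mantle fills any gap and the z_c terms cancel.
Column A: 4341×2.496 + 20190×2.736 + 9250×2.994 + (z_c − 33781)×3.359
Column B: 1667×0 + 6217×2.839 + 21350×ρ + (z_c − 1667 − 27567)×3.359
The z_c×3.359 term appears on both sides and cancels. Collect the known terms of each column as K = Σ(ρt)_known − 3.359 × (depth of known layers): K_A = 93769.476 − 3.359×33781 = −19700.903; K_B = 17650.063 − 3.359×(1667 + 27567) = −80546.943.
Balance: K_A = K_B + 21350×ρ, so ρ = (K_A − K_B)/21350 = 60846/21350 = 2.85 g cm⁻³.

2.85 g cm⁻³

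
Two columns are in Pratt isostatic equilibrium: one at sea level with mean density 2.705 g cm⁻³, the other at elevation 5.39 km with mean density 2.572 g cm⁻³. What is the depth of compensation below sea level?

ρ_ref D = ρ (D + h) → D (ρ_ref − ρ) = ρ h.
D = ρ h/(ρ_ref − ρ) = 2.572 × 5.39 km/(2.705 − 2.572) = 104 km.

104 km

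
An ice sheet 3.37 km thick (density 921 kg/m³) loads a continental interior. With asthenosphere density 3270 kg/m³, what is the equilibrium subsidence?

In Airy isostatic equilibrium: the ice load ρ_ice t is balanced by mantle displaced below, ρ_m s.
s = t ρ_ice / ρ_m = 3.37 km × 921/3270 = 0.949 km.

0.949 km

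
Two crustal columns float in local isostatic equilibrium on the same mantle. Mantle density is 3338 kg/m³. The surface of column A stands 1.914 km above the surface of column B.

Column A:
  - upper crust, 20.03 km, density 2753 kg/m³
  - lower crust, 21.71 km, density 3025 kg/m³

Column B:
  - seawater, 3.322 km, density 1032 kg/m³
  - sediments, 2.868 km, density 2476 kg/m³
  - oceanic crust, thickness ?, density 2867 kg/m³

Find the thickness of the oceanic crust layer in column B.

Take the compensation level at the base of the deeper column (depth z_c below the surface of column A) and equate Σ ρ_i t_i down to z_c; mantle fills any gap and the z_c terms cancel.
Column A: 20.03×2753 + 21.71×3025 + (z_c − 41.74)×3338
Column B: 1.914×0 + 3.322×1032 + 2.868×2476 + x×2867 + (z_c − 1.914 − 6.19 − x)×3338
The z_c×3338 term appears on both sides and cancels. Collect the known terms of each column as K = Σ(ρt)_known − 3338 × (depth of known layers): K_A = 120815.34 − 3338×41.74 = −18512.78; K_B = 10529.472 − 3338×(1.914 + 6.19) = −16521.68.
Balance: K_A = K_B − x×(3338 − 2867), so x = (K_B − K_A)/(3338 − 2867) = 1991.1/471 = 4.23 km.

4.23 km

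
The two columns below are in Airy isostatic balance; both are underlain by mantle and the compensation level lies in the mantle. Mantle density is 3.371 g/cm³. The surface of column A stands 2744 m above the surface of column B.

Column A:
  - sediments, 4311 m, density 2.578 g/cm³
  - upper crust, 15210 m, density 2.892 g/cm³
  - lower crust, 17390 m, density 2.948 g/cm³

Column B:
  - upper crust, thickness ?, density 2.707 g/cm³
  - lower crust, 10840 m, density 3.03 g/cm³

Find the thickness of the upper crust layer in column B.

Take the compensation level at the base of the deeper column (depth z_c below the surface of column A) and equate Σ ρ_i t_i down to z_c; mantle fills any gap and the z_c terms cancel.
Column A: 4311×2.578 + 15210×2.892 + 17390×2.948 + (z_c − 36911)×3.371
Column B: 2744×0 + x×2.707 + 10840×3.03 + (z_c − 2744 − 10840 − x)×3.371
The z_c×3.371 term appears on both sides and cancels. Collect the known terms of each column as K = Σ(ρt)_known − 3.371 × (depth of known layers): K_A = 106366.798 − 3.371×36911 = −18060.183; K_B = 32845.2 − 3.371×(2744 + 10840) = −12946.464.
Balance: K_A = K_B − x×(3.371 − 2.707), so x = (K_B − K_A)/(3.371 − 2.707) = 5113.72/0.664 = 7700 m.

7700 m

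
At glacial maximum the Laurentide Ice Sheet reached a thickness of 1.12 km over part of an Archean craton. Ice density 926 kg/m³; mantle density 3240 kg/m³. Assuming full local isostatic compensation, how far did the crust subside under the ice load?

Isostatic balance requires: the ice load ρ_ice t is balanced by mantle displaced below, ρ_m s.
s = t ρ_ice / ρ_m = 1.12 km × 926/3240 = 0.32 km.

0.32 km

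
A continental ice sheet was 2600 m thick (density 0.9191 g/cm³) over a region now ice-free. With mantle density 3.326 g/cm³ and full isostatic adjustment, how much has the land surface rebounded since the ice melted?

Removing the load lets mantle flow back in; uplift u satisfies ρ_ice t = ρ_m u.
u = t ρ_ice/ρ_m = 2600 m × 0.9191/3.326 = 718 m.

718 m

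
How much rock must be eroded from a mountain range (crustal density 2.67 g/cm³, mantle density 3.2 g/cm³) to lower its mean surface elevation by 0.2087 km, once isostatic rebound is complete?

1.26 km

Net drop Δ = e − u = e − e ρ_c/ρ_m = e (ρ_m − ρ_c)/ρ_m.
e = Δ ρ_m/(ρ_m − ρ_c) = 0.2087 km × 3.2/0.53 = 1.26 km.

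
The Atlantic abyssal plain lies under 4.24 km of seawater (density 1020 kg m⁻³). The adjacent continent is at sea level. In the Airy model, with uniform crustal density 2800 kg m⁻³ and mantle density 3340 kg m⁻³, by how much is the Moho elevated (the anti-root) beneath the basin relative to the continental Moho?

Isostatic balance requires: replacing crust with seawater at the top is compensated by replacing crust with mantle at the base: d (ρ_c − ρ_w) = a (ρ_m − ρ_c).
a = d (ρ_c − ρ_w)/(ρ_m − ρ_c) = 4.24 km × 1780/540 = 14 km.

14 km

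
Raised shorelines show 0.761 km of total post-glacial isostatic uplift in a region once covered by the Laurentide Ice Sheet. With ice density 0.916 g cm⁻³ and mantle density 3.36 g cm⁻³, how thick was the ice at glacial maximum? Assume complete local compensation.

2.79 km

u = t ρ_ice/ρ_m → t = u ρ_m/ρ_ice = 0.761 km × 3.36/0.916 = 2.79 km.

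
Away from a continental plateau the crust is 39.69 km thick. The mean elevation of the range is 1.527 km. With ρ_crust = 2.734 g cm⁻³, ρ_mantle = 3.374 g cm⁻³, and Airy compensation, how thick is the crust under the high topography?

Root depth r = h ρ_c / (ρ_m − ρ_c) = 1.527 km × 2.734 / 0.64 = 6.523 km.
Total thickness = T + h + r = 39.69 km + 1.527 km + 6.523 km = 47.7 km.

47.7 km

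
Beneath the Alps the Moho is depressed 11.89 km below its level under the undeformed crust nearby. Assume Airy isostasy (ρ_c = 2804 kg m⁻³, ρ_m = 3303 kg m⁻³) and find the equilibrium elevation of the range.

2.12 km

For local isostatic compensation: ρ_c h = (ρ_m − ρ_c) r.
h = r (ρ_m − ρ_c) / ρ_c = 11.89 km × (3303 − 2804) / 2804 = 2.12 km.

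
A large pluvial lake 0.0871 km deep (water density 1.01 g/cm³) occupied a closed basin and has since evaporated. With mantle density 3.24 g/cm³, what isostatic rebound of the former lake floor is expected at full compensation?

u = d ρ_w/ρ_m = 0.0871 km × 1.01/3.24 = 0.0272 km.

0.0272 km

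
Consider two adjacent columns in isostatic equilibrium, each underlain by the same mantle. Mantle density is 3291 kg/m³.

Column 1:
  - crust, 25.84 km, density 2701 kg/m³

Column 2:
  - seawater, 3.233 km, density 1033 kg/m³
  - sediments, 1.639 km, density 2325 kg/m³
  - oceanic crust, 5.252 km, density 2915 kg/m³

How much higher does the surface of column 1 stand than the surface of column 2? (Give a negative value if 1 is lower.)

1.33 km

For any compensation level in the mantle, the mantle terms cancel and isostasy reduces to e = (Σt_1 − Σt_2) − (Σ(ρt)_1 − Σ(ρt)_2) / ρ_m.
Σt_1 = 25.84 km; Σt_2 = 10.124 km; Σ(ρt)_1 = 69793.84; Σ(ρt)_2 = 22459.944 (in km·kg/m³).
e = (25.84 − 10.124) − (69793.84 − 22459.944) / 3291 = 1.33 km.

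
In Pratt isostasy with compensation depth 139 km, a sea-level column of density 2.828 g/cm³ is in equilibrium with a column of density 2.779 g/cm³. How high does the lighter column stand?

ρ_ref D = ρ (D + h) → h = D (ρ_ref − ρ)/ρ.
h = 139 km × (2.828 − 2.779)/2.779 = 2.45 km.

2.45 km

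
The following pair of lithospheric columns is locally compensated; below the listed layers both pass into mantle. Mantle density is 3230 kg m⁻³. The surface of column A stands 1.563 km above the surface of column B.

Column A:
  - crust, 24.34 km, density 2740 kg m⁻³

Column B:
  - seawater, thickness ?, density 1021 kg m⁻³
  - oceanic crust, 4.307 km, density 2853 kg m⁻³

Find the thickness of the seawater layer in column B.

2.38 km

Take the compensation level at the base of the deeper column (depth z_c below the surface of column A) and equate Σ ρ_i t_i down to z_c; mantle fills any gap and the z_c terms cancel.
Column A: 24.34×2740 + (z_c − 24.34)×3230
Column B: 1.563×0 + x×1021 + 4.307×2853 + (z_c − 1.563 − 4.307 − x)×3230
The z_c×3230 term appears on both sides and cancels. Collect the known terms of each column as K = Σ(ρt)_known − 3230 × (depth of known layers): K_A = 66691.6 − 3230×24.34 = −11926.6; K_B = 12287.871 − 3230×(1.563 + 4.307) = −6672.229.
Balance: K_A = K_B − x×(3230 − 1021), so x = (K_B − K_A)/(3230 − 1021) = 5254.37/2209 = 2.38 km.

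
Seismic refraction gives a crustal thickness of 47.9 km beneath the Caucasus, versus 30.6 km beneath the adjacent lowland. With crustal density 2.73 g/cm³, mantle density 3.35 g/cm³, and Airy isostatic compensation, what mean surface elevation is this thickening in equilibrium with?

3.2 km

Excess crust Δ = 47.9 km − 30.6 km = 17.3 km, split between elevation h and root r with h + r = Δ.
Airy balance ρ_c h = (ρ_m − ρ_c) r gives r = h ρ_c/(ρ_m − ρ_c), so h (1 + ρ_c/(ρ_m − ρ_c)) = Δ, i.e. h = Δ (ρ_m − ρ_c)/ρ_m.
h = 17.3 km × 0.62/3.35 = 3.2 km.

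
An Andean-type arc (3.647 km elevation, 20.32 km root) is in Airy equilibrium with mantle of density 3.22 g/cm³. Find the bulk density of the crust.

2.73 g/cm³

ρ_c h = (ρ_m − ρ_c) r → ρ_c (h + r) = ρ_m r → ρ_c = ρ_m r / (h + r).
ρ_c = 3.22 × 20.32 km / (3.647 km + 20.32 km) = 2.73 g/cm³.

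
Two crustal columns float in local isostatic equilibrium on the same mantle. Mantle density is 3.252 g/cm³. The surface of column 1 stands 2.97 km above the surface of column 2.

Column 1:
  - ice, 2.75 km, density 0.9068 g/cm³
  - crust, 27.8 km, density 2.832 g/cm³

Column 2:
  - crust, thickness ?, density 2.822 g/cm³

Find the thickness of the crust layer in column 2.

Take the compensation level at the base of the deeper column (depth z_c below the surface of column 1) and equate Σ ρ_i t_i down to z_c; mantle fills any gap and the z_c terms cancel.
Column 1: 2.75×0.9068 + 27.8×2.832 + (z_c − 30.55)×3.252
Column 2: 2.97×0 + x×2.822 + (z_c − 2.97 − 0 − x)×3.252
The z_c×3.252 term appears on both sides and cancels. Collect the known terms of each column as K = Σ(ρt)_known − 3.252 × (depth of known layers): K_1 = 81.2233 − 3.252×30.55 = −18.1253; K_2 = 0 − 3.252×(2.97 + 0) = −9.65844.
Balance: K_1 = K_2 − x×(3.252 − 2.822), so x = (K_2 − K_1)/(3.252 − 2.822) = 8.46686/0.43 = 19.7 km.

19.7 km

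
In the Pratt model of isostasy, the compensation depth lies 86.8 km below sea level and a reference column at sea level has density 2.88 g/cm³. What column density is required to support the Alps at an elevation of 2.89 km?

2.79 g/cm³

Pratt balance: ρ_ref D = ρ (D + h).
ρ = ρ_ref D/(D + h) = 2.88 × 86.8 km/(86.8 km + 2.89 km) = 2.79 g/cm³.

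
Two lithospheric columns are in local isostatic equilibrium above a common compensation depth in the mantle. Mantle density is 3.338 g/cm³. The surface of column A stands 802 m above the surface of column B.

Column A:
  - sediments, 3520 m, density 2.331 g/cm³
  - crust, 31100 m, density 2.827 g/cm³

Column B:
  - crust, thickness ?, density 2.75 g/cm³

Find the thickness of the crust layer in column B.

28500 m

Take the compensation level at the base of the deeper column (depth z_c below the surface of column A) and equate Σ ρ_i t_i down to z_c; mantle fills any gap and the z_c terms cancel.
Column A: 3520×2.331 + 31100×2.827 + (z_c − 34620)×3.338
Column B: 802×0 + x×2.75 + (z_c − 802 − 0 − x)×3.338
The z_c×3.338 term appears on both sides and cancels. Collect the known terms of each column as K = Σ(ρt)_known − 3.338 × (depth of known layers): K_A = 96124.82 − 3.338×34620 = −19436.74; K_B = 0 − 3.338×(802 + 0) = −2677.076.
Balance: K_A = K_B − x×(3.338 − 2.75), so x = (K_B − K_A)/(3.338 − 2.75) = 16759.7/0.588 = 28500 m.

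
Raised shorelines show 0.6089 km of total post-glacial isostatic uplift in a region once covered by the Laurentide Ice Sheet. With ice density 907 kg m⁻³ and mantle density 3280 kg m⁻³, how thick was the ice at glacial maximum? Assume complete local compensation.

u = t ρ_ice/ρ_m → t = u ρ_m/ρ_ice = 0.6089 km × 3280/907 = 2.2 km.

2.2 km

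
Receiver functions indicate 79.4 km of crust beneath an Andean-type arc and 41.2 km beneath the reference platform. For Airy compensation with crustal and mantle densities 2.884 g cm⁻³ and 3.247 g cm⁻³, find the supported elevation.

4.27 km

Excess crust Δ = 79.4 km − 41.2 km = 38.2 km, split between elevation h and root r with h + r = Δ.
Airy balance ρ_c h = (ρ_m − ρ_c) r gives r = h ρ_c/(ρ_m − ρ_c), so h (1 + ρ_c/(ρ_m − ρ_c)) = Δ, i.e. h = Δ (ρ_m − ρ_c)/ρ_m.
h = 38.2 km × 0.363/3.247 = 4.27 km.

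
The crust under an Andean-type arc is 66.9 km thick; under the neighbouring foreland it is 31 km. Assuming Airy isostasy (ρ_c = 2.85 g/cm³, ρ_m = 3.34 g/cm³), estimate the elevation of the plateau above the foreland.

5.27 km

Excess crust Δ = 66.9 km − 31 km = 35.9 km, split between elevation h and root r with h + r = Δ.
Airy balance ρ_c h = (ρ_m − ρ_c) r gives r = h ρ_c/(ρ_m − ρ_c), so h (1 + ρ_c/(ρ_m − ρ_c)) = Δ, i.e. h = Δ (ρ_m − ρ_c)/ρ_m.
h = 35.9 km × 0.49/3.34 = 5.27 km.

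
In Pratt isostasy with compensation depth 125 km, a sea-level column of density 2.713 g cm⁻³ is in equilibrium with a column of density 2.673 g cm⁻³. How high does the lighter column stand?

ρ_ref D = ρ (D + h) → h = D (ρ_ref − ρ)/ρ.
h = 125 km × (2.713 − 2.673)/2.673 = 1.87 km.

1.87 km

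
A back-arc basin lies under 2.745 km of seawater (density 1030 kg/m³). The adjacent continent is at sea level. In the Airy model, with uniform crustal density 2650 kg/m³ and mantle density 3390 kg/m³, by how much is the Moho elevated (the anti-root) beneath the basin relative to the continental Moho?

6.01 km

By Archimedes' principle applied to the lithosphere: replacing crust with seawater at the top is compensated by replacing crust with mantle at the base: d (ρ_c − ρ_w) = a (ρ_m − ρ_c).
a = d (ρ_c − ρ_w)/(ρ_m − ρ_c) = 2.745 km × 1620/740 = 6.01 km.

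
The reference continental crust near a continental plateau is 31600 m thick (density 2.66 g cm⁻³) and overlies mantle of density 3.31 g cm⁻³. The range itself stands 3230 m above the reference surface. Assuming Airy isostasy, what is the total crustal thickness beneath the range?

Root depth r = h ρ_c / (ρ_m − ρ_c) = 3230 m × 2.66 / 0.65 = 13220 m.
Total thickness = T + h + r = 31600 m + 3230 m + 13220 m = 48000 m.

48000 m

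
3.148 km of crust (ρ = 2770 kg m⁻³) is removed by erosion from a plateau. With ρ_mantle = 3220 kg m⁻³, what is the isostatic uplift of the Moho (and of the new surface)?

2.71 km

Unloading: uplift u = e ρ_c/ρ_m = 3.148 km × 2770/3220 = 2.71 km.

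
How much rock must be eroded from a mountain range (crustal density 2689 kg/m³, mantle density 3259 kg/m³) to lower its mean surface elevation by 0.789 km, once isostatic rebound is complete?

Net drop Δ = e − u = e − e ρ_c/ρ_m = e (ρ_m − ρ_c)/ρ_m.
e = Δ ρ_m/(ρ_m − ρ_c) = 0.789 km × 3259/570 = 4.51 km.

4.51 km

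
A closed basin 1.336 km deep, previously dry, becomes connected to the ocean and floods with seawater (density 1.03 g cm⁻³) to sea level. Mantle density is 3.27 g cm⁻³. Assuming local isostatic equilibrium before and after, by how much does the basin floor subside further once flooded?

After flooding the water column is d + s deep. Its weight must equal the weight of mantle displaced by the extra subsidence s: (d + s) ρ_w = s ρ_m.
s = d ρ_w / (ρ_m − ρ_w) = 1.336 km × 1.03/(3.27 − 1.03) = 0.614 km.

0.614 km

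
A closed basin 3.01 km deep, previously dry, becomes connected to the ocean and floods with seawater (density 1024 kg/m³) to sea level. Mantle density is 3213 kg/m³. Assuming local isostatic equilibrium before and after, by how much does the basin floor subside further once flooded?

1.41 km

After flooding the water column is d + s deep. Its weight must equal the weight of mantle displaced by the extra subsidence s: (d + s) ρ_w = s ρ_m.
s = d ρ_w / (ρ_m − ρ_w) = 3.01 km × 1024/(3213 − 1024) = 1.41 km.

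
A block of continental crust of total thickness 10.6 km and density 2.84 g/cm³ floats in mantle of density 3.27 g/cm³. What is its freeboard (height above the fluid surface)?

Floating equilibrium: submerged depth d = t ρ_obj/ρ_fluid = 10.6 km × 2.84/3.27 = 9.206 km.
Freeboard = t − d = 10.6 km − 9.206 km = 1.39 km.

1.39 km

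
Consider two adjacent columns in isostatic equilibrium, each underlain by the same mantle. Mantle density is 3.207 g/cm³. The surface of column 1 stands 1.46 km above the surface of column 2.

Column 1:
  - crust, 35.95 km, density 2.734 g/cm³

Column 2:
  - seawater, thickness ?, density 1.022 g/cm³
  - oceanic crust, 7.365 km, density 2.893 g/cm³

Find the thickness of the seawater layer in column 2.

Take the compensation level at the base of the deeper column (depth z_c below the surface of column 1) and equate Σ ρ_i t_i down to z_c; mantle fills any gap and the z_c terms cancel.
Column 1: 35.95×2.734 + (z_c − 35.95)×3.207
Column 2: 1.46×0 + x×1.022 + 7.365×2.893 + (z_c − 1.46 − 7.365 − x)×3.207
The z_c×3.207 term appears on both sides and cancels. Collect the known terms of each column as K = Σ(ρt)_known − 3.207 × (depth of known layers): K_1 = 98.2873 − 3.207×35.95 = −17.00435; K_2 = 21.306945 − 3.207×(1.46 + 7.365) = −6.99483.
Balance: K_1 = K_2 − x×(3.207 − 1.022), so x = (K_2 − K_1)/(3.207 − 1.022) = 10.0095/2.185 = 4.58 km.

4.58 km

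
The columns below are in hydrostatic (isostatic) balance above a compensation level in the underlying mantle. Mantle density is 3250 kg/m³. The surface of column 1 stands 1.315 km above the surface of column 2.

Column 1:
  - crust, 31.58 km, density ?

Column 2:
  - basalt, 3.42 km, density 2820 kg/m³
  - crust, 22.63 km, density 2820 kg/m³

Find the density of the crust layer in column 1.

Take the compensation level at the base of the deeper column (depth z_c below the surface of column 1) and equate Σ ρ_i t_i down to z_c; mantle fills any gap and the z_c terms cancel.
Column 1: 31.58×ρ + (z_c − 31.58)×3250
Column 2: 1.315×0 + 3.42×2820 + 22.63×2820 + (z_c − 1.315 − 26.05)×3250
The z_c×3250 term appears on both sides and cancels. Collect the known terms of each column as K = Σ(ρt)_known − 3250 × (depth of known layers): K_1 = 0 − 3250×31.58 = −102635; K_2 = 73461 − 3250×(1.315 + 26.05) = −15475.25.
Balance: K_1 + 31.58×ρ = K_2, so ρ = (K_2 − K_1)/31.58 = 87159.8/31.58 = 2760 kg/m³.

2760 kg/m³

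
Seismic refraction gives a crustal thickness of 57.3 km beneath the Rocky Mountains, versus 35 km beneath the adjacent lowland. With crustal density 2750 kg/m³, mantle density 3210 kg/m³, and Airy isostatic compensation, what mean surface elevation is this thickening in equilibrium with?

3.2 km

Excess crust Δ = 57.3 km − 35 km = 22.3 km, split between elevation h and root r with h + r = Δ.
Airy balance ρ_c h = (ρ_m − ρ_c) r gives r = h ρ_c/(ρ_m − ρ_c), so h (1 + ρ_c/(ρ_m − ρ_c)) = Δ, i.e. h = Δ (ρ_m − ρ_c)/ρ_m.
h = 22.3 km × 460/3210 = 3.2 km.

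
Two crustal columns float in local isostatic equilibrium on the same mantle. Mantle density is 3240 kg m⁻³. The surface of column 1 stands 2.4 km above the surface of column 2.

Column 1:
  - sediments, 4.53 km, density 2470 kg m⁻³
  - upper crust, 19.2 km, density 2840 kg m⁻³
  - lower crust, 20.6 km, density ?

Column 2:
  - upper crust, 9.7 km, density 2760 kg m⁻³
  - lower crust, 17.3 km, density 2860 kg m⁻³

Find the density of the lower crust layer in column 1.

2860 kg m⁻³

Take the compensation level at the base of the deeper column (depth z_c below the surface of column 1) and equate Σ ρ_i t_i down to z_c; mantle fills any gap and the z_c terms cancel.
Column 1: 4.53×2470 + 19.2×2840 + 20.6×ρ + (z_c − 44.33)×3240
Column 2: 2.4×0 + 9.7×2760 + 17.3×2860 + (z_c − 2.4 − 27)×3240
The z_c×3240 term appears on both sides and cancels. Collect the known terms of each column as K = Σ(ρt)_known − 3240 × (depth of known layers): K_1 = 65717.1 − 3240×44.33 = −77912.1; K_2 = 76250 − 3240×(2.4 + 27) = −19006.
Balance: K_1 + 20.6×ρ = K_2, so ρ = (K_2 − K_1)/20.6 = 58906.1/20.6 = 2860 kg m⁻³.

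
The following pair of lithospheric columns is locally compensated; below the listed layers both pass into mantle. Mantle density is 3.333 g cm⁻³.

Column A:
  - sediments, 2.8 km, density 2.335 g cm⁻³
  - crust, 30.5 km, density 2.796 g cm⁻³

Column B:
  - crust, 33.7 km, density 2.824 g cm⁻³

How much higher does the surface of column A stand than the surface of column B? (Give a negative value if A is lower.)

0.606 km

For any compensation level in the mantle, the mantle terms cancel and isostasy reduces to e = (Σt_A − Σt_B) − (Σ(ρt)_A − Σ(ρt)_B) / ρ_m.
Σt_A = 33.3 km; Σt_B = 33.7 km; Σ(ρt)_A = 91.816; Σ(ρt)_B = 95.1688 (in km·g cm⁻³).
e = (33.3 − 33.7) − (91.816 − 95.1688) / 3.333 = 0.606 km.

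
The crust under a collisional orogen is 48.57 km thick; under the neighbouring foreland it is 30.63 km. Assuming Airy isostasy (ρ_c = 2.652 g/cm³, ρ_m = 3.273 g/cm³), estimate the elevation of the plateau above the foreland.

3.4 km

Excess crust Δ = 48.57 km − 30.63 km = 17.94 km, split between elevation h and root r with h + r = Δ.
Airy balance ρ_c h = (ρ_m − ρ_c) r gives r = h ρ_c/(ρ_m − ρ_c), so h (1 + ρ_c/(ρ_m − ρ_c)) = Δ, i.e. h = Δ (ρ_m − ρ_c)/ρ_m.
h = 17.94 km × 0.621/3.273 = 3.4 km.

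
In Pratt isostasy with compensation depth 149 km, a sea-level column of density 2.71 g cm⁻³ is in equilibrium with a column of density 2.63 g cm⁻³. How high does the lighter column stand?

ρ_ref D = ρ (D + h) → h = D (ρ_ref − ρ)/ρ.
h = 149 km × (2.71 − 2.63)/2.63 = 4.53 km.

4.53 km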